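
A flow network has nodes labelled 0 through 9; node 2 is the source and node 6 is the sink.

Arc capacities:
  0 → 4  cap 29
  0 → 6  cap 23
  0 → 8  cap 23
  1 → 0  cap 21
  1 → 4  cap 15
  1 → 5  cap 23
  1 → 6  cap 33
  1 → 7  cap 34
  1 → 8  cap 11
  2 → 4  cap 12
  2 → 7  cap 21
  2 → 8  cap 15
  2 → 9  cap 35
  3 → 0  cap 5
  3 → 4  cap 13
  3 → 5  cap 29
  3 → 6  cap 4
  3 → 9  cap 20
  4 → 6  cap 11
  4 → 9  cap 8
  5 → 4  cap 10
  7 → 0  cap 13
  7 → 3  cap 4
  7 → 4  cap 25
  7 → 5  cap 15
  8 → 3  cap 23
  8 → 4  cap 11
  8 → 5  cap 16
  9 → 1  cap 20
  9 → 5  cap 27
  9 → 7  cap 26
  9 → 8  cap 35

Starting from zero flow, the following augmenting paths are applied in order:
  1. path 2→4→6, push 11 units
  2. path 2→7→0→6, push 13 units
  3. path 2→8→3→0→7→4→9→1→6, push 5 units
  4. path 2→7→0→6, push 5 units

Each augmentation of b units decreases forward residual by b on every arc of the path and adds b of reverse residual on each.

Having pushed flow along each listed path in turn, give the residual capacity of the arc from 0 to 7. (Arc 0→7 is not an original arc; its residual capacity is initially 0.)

Residual capacity of (0,7): 13

after path 1 (2→4→6, push 11): res(0,7)=0
after path 2 (2→7→0→6, push 13): res(0,7)=13
after path 3 (2→8→3→0→7→4→9→1→6, push 5): res(0,7)=8
after path 4 (2→7→0→6, push 5): res(0,7)=13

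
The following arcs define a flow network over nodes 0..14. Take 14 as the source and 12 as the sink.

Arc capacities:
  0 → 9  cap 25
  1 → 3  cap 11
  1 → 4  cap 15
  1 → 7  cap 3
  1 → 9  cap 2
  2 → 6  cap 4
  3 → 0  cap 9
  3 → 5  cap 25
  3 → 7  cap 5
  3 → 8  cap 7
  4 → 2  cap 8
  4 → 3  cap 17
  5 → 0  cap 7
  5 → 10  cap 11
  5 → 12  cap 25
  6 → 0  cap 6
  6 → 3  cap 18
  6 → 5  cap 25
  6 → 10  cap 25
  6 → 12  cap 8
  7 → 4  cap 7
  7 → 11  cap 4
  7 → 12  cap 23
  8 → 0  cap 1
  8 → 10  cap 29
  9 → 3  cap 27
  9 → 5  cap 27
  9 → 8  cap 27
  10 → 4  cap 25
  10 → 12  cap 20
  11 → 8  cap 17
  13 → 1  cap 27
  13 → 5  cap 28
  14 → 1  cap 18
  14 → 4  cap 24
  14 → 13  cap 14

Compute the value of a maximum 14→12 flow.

augment #1: 14→1→7→12 bottleneck 3, total now 3
augment #2: 14→13→5→12 bottleneck 14, total now 17
augment #3: 14→1→3→5→12 bottleneck 11, total now 28
augment #4: 14→4→2→6→12 bottleneck 4, total now 32
augment #5: 14→4→3→7→12 bottleneck 5, total now 37
augment #6: 14→1→9→5→10→12 bottleneck 2, total now 39
augment #7: 14→4→3→5→10→12 bottleneck 9, total now 48
augment #8: 14→4→3→8→10→12 bottleneck 3, total now 51

Maximum flow value: 51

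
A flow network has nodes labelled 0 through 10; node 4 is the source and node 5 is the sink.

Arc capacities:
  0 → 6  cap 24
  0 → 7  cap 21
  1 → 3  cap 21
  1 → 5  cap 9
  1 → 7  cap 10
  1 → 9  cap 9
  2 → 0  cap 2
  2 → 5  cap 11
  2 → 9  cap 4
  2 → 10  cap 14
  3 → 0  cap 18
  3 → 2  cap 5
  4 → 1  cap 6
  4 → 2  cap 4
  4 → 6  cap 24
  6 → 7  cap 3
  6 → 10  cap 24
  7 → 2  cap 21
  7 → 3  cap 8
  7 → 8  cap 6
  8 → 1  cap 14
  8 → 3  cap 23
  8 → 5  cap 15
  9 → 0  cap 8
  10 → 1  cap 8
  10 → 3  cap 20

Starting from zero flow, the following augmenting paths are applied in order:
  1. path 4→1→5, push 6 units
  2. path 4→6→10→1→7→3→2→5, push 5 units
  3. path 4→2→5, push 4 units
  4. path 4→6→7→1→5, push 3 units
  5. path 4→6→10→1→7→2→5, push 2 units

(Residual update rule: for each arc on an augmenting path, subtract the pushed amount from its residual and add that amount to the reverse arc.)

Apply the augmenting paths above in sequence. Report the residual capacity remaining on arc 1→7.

Residual capacity of (1,7): 6

after path 1 (4→1→5, push 6): res(1,7)=10
after path 2 (4→6→10→1→7→3→2→5, push 5): res(1,7)=5
after path 3 (4→2→5, push 4): res(1,7)=5
after path 4 (4→6→7→1→5, push 3): res(1,7)=8
after path 5 (4→6→10→1→7→2→5, push 2): res(1,7)=6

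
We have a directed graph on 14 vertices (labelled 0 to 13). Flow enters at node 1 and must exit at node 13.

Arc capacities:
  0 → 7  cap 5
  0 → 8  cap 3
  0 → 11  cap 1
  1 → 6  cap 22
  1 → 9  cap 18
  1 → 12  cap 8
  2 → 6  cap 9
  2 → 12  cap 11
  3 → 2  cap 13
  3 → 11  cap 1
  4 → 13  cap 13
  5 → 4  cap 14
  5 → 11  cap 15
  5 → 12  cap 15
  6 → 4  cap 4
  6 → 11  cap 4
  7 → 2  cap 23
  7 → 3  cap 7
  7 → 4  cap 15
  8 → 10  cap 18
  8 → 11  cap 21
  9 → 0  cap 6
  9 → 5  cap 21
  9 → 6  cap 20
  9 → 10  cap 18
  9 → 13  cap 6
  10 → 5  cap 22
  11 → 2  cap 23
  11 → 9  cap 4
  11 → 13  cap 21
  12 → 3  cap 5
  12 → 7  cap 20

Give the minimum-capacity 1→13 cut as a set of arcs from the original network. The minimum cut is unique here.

augment #1: 1→9→13 push 6
augment #2: 1→6→4→13 push 4
augment #3: 1→6→11→13 push 4
augment #4: 1→9→0→11→13 push 1
augment #5: 1→9→5→4→13 push 9
augment #6: 1→9→5→11→13 push 2
augment #7: 1→12→3→11→13 push 1
augment #8: 1→12→7→4→5→11→13 push 7
max flow = 34; residual-reachable set from 1 gives S-side
cut edges (S→T): {(1,9), (1,12), (6,4), (6,11)} total cap 34

Min-cut arcs: {(1,9), (1,12), (6,4), (6,11)} (total capacity 34)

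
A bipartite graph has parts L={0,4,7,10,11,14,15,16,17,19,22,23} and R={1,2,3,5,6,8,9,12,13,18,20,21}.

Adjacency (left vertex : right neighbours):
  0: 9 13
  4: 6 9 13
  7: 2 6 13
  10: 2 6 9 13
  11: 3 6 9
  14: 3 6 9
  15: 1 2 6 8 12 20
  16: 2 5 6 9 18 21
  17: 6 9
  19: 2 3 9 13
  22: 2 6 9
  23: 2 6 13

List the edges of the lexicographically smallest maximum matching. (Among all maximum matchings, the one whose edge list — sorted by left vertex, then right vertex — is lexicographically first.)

Lex-smallest maximum matching: {(0,9), (4,6), (7,2), (10,13), (11,3), (15,1), (16,5)}

|M| = 7 (so the lex-smallest maximum matching has 7 edges)
process left vertices in ascending order; for each, take the smallest-labelled available neighbour that still permits 7 edges overall, or leave it unmatched if none does
lex-smallest matching: {0-9, 4-6, 7-2, 10-13, 11-3, 15-1, 16-5}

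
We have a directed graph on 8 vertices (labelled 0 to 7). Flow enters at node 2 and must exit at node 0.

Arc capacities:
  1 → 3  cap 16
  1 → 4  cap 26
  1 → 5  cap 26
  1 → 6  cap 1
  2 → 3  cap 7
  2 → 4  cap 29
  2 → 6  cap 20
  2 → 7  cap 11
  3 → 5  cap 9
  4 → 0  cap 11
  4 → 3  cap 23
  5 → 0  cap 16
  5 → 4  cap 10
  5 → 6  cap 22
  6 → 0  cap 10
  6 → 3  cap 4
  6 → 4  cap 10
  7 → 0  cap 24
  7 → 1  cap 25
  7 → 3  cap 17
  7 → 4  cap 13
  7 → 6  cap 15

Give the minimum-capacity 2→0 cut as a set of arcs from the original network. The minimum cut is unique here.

augment #1: 2→4→0 push 11
augment #2: 2→6→0 push 10
augment #3: 2→7→0 push 11
augment #4: 2→3→5→0 push 7
augment #5: 2→4→3→5→0 push 2
max flow = 41; residual-reachable set from 2 gives S-side
cut edges (S→T): {(2,7), (3,5), (4,0), (6,0)} total cap 41

Min-cut arcs: {(2,7), (3,5), (4,0), (6,0)} (total capacity 41)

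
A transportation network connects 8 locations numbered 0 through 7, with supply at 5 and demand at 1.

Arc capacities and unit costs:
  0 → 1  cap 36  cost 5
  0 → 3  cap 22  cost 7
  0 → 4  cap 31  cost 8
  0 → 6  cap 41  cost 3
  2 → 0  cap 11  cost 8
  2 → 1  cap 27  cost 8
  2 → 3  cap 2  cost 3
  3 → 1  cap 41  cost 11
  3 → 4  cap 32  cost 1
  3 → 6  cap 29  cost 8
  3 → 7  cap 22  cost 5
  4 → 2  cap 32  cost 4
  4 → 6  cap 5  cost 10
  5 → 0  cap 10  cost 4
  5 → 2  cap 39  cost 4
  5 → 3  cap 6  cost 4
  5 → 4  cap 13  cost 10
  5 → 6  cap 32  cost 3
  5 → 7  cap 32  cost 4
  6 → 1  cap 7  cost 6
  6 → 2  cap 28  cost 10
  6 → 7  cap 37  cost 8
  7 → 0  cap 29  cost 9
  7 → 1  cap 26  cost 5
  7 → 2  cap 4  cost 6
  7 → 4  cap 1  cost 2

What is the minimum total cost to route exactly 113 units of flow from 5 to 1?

shortest-cost path #1: 5→6→1 push 7 @ unit cost 9 (adds 63)
shortest-cost path #2: 5→7→1 push 26 @ unit cost 9 (adds 234)
shortest-cost path #3: 5→0→1 push 10 @ unit cost 9 (adds 90)
shortest-cost path #4: 5→2→1 push 27 @ unit cost 12 (adds 324)
shortest-cost path #5: 5→3→1 push 6 @ unit cost 15 (adds 90)
shortest-cost path #6: 5→2→0→1 push 11 @ unit cost 17 (adds 187)
shortest-cost path #7: 5→7→0→1 push 6 @ unit cost 18 (adds 108)
shortest-cost path #8: 5→2→3→1 push 1 @ unit cost 18 (adds 18)
shortest-cost path #9: 5→6→7→0→1 push 9 @ unit cost 25 (adds 225)
shortest-cost path #10: 5→6→7→0→2→3→1 push 1 @ unit cost 26 (adds 26)
shortest-cost path #11: 5→6→7→0→3→1 push 9 @ unit cost 38 (adds 342)
total cost = 1707

Minimum cost for 113 units: 1707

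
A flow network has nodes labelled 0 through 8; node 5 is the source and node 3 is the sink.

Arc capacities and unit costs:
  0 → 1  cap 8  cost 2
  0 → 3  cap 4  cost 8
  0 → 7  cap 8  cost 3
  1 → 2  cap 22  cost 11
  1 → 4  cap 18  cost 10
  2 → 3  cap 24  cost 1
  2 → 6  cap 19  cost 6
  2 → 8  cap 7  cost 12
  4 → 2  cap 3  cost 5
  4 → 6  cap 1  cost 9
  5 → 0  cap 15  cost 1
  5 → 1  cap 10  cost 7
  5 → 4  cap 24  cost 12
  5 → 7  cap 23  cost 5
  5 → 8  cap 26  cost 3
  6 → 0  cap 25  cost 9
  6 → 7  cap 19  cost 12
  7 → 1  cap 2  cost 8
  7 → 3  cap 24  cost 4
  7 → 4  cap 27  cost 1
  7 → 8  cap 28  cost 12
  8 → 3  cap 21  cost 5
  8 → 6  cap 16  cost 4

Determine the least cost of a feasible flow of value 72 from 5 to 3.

shortest-cost path #1: 5→8→3 push 21 @ unit cost 8 (adds 168)
shortest-cost path #2: 5→0→7→3 push 8 @ unit cost 8 (adds 64)
shortest-cost path #3: 5→7→3 push 16 @ unit cost 9 (adds 144)
shortest-cost path #4: 5→0→3 push 4 @ unit cost 9 (adds 36)
shortest-cost path #5: 5→7→4→2→3 push 3 @ unit cost 12 (adds 36)
shortest-cost path #6: 5→0→1→2→3 push 3 @ unit cost 15 (adds 45)
shortest-cost path #7: 5→7→0→1→2→3 push 4 @ unit cost 16 (adds 64)
shortest-cost path #8: 5→1→2→3 push 10 @ unit cost 19 (adds 190)
shortest-cost path #9: 5→4→7→0→1→2→3 push 1 @ unit cost 22 (adds 22)
shortest-cost path #10: 5→4→7→1→2→3 push 2 @ unit cost 31 (adds 62)
total cost = 831

Minimum cost for 72 units: 831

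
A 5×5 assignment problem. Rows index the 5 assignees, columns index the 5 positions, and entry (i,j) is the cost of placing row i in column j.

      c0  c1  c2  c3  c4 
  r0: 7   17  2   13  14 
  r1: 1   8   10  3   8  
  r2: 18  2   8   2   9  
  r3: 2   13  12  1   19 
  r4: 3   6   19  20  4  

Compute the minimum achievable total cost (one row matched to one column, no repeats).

optimal assignment: row0→col2 (cost 2), row1→col0 (cost 1), row2→col1 (cost 2), row3→col3 (cost 1), row4→col4 (cost 4)
total = 2 + 1 + 2 + 1 + 4 = 10

Minimum assignment cost: 10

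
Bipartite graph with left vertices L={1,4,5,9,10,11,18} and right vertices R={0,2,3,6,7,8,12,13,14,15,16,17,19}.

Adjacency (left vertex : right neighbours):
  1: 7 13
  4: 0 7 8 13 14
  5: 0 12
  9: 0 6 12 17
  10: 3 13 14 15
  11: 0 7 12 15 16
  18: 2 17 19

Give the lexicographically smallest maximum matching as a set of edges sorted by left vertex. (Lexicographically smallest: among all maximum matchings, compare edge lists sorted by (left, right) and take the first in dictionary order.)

|M| = 7 (so the lex-smallest maximum matching has 7 edges)
process left vertices in ascending order; for each, take the smallest-labelled available neighbour that still permits 7 edges overall, or leave it unmatched if none does
lex-smallest matching: {1-7, 4-0, 5-12, 9-6, 10-3, 11-15, 18-2}

Lex-smallest maximum matching: {(1,7), (4,0), (5,12), (9,6), (10,3), (11,15), (18,2)}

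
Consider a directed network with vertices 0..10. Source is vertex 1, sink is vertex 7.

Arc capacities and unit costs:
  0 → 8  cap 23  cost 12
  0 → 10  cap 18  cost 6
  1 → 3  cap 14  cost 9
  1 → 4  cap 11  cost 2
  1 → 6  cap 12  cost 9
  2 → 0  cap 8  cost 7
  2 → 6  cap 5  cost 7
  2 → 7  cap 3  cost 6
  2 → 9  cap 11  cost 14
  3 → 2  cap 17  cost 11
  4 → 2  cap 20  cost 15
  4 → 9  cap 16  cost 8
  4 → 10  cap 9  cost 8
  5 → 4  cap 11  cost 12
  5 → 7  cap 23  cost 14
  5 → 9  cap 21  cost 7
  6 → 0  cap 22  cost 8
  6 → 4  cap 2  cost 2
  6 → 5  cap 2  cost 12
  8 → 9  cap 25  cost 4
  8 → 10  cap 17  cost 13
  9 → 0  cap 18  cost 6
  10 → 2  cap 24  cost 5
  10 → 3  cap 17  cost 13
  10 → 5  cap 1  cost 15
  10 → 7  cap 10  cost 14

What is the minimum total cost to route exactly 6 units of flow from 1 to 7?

shortest-cost path #1: 1→4→10→2→7 push 3 @ unit cost 21 (adds 63)
shortest-cost path #2: 1→4→10→7 push 3 @ unit cost 24 (adds 72)
total cost = 135

Minimum cost for 6 units: 135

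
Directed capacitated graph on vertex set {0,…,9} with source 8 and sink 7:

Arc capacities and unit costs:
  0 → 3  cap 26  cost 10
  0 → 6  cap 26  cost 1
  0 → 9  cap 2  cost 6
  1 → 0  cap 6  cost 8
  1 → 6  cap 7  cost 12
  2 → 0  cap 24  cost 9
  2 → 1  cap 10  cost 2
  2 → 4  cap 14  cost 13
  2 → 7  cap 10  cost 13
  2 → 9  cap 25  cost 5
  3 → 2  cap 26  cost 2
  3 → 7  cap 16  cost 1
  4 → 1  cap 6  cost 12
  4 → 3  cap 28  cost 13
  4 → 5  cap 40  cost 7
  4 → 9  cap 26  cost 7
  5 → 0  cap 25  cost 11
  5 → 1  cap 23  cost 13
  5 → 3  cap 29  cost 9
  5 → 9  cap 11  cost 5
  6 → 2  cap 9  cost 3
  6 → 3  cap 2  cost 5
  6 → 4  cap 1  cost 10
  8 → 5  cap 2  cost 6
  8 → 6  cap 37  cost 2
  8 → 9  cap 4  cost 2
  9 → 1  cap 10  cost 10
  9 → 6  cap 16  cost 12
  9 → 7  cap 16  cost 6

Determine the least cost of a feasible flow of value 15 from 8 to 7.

Minimum cost for 15 units: 192

shortest-cost path #1: 8→9→7 push 4 @ unit cost 8 (adds 32)
shortest-cost path #2: 8→6→3→7 push 2 @ unit cost 8 (adds 16)
shortest-cost path #3: 8→5→3→7 push 2 @ unit cost 16 (adds 32)
shortest-cost path #4: 8→6→2→9→7 push 7 @ unit cost 16 (adds 112)
total cost = 192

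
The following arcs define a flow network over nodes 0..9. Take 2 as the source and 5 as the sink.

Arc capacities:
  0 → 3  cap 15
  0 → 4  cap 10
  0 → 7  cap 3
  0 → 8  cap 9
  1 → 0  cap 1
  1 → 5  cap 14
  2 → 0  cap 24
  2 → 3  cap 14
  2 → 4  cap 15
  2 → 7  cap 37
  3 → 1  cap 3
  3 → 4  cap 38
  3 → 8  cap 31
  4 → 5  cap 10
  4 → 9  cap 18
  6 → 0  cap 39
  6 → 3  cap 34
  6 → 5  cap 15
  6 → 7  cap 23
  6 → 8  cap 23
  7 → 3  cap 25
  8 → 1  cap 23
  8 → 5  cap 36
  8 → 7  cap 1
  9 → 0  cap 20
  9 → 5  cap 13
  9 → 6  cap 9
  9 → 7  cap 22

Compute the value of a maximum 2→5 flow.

augment #1: 2→4→5 bottleneck 10, total now 10
augment #2: 2→0→8→5 bottleneck 9, total now 19
augment #3: 2→3→1→5 bottleneck 3, total now 22
augment #4: 2→3→8→5 bottleneck 11, total now 33
augment #5: 2→4→9→5 bottleneck 5, total now 38
augment #6: 2→0→3→8→5 bottleneck 15, total now 53
augment #7: 2→7→3→8→5 bottleneck 1, total now 54
augment #8: 2→7→3→4→9→5 bottleneck 8, total now 62
augment #9: 2→7→3→8→1→5 bottleneck 4, total now 66
augment #10: 2→7→3→4→9→6→5 bottleneck 5, total now 71

Maximum flow value: 71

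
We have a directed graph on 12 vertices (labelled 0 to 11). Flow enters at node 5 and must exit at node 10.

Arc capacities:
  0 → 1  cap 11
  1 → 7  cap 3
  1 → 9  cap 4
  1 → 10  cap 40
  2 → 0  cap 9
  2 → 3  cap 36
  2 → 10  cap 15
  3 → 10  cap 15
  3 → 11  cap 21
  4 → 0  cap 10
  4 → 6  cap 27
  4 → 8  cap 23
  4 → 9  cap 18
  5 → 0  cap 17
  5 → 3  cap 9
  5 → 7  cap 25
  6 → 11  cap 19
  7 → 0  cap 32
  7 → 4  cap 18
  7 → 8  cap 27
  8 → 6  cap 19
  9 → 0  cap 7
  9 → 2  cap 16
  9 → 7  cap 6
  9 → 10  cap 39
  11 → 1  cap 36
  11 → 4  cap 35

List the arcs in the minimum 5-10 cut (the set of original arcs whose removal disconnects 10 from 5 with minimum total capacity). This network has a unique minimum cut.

Min-cut arcs: {(0,1), (5,3), (5,7)} (total capacity 45)

augment #1: 5→3→10 push 9
augment #2: 5→0→1→10 push 11
augment #3: 5→7→4→9→10 push 18
augment #4: 5→7→8→6→11→1→10 push 7
max flow = 45; residual-reachable set from 5 gives S-side
cut edges (S→T): {(0,1), (5,3), (5,7)} total cap 45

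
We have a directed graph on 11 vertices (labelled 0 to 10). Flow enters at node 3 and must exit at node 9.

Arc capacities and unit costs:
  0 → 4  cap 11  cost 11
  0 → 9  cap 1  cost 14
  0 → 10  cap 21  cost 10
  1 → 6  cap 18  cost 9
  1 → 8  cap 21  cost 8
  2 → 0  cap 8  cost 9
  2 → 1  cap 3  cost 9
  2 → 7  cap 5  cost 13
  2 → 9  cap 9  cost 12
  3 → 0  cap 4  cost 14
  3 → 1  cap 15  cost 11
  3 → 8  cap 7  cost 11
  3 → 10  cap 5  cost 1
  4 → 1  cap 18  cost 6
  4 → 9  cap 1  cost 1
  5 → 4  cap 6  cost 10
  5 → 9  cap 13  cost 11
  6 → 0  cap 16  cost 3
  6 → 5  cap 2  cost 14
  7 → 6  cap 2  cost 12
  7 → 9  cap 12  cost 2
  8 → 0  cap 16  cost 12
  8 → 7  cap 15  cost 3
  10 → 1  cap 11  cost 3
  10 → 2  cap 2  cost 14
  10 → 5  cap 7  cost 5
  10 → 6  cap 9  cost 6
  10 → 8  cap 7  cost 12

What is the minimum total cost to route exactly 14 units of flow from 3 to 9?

shortest-cost path #1: 3→8→7→9 push 7 @ unit cost 16 (adds 112)
shortest-cost path #2: 3→10→5→9 push 5 @ unit cost 17 (adds 85)
shortest-cost path #3: 3→1→8→7→9 push 2 @ unit cost 24 (adds 48)
total cost = 245

Minimum cost for 14 units: 245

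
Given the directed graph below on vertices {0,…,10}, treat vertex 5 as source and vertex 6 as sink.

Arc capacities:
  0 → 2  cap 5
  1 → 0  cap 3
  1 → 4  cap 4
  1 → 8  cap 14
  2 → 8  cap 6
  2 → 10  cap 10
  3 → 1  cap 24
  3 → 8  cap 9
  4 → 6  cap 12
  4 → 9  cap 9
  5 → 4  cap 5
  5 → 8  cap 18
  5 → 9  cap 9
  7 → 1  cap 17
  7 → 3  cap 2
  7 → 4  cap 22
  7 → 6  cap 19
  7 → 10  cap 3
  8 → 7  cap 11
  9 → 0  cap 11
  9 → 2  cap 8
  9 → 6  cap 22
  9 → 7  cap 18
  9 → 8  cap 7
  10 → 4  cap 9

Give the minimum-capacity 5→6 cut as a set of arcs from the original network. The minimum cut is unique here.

Min-cut arcs: {(5,4), (5,9), (8,7)} (total capacity 25)

augment #1: 5→4→6 push 5
augment #2: 5→9→6 push 9
augment #3: 5→8→7→6 push 11
max flow = 25; residual-reachable set from 5 gives S-side
cut edges (S→T): {(5,4), (5,9), (8,7)} total cap 25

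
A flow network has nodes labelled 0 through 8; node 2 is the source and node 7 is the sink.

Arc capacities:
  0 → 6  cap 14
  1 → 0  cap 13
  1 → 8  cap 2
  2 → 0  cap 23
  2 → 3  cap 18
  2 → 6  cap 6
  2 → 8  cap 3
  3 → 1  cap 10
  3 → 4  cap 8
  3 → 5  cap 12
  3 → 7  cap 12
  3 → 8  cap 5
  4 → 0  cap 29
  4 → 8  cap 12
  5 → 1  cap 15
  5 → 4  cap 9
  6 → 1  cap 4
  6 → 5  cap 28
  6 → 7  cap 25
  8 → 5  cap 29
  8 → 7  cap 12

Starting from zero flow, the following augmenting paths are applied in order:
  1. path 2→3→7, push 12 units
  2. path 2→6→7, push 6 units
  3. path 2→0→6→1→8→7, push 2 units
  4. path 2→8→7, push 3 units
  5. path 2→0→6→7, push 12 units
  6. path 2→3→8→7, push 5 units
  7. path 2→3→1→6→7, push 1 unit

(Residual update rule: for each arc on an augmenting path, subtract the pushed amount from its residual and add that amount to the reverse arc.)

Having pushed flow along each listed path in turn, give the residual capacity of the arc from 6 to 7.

after path 1 (2→3→7, push 12): res(6,7)=25
after path 2 (2→6→7, push 6): res(6,7)=19
after path 3 (2→0→6→1→8→7, push 2): res(6,7)=19
after path 4 (2→8→7, push 3): res(6,7)=19
after path 5 (2→0→6→7, push 12): res(6,7)=7
after path 6 (2→3→8→7, push 5): res(6,7)=7
after path 7 (2→3→1→6→7, push 1): res(6,7)=6

Residual capacity of (6,7): 6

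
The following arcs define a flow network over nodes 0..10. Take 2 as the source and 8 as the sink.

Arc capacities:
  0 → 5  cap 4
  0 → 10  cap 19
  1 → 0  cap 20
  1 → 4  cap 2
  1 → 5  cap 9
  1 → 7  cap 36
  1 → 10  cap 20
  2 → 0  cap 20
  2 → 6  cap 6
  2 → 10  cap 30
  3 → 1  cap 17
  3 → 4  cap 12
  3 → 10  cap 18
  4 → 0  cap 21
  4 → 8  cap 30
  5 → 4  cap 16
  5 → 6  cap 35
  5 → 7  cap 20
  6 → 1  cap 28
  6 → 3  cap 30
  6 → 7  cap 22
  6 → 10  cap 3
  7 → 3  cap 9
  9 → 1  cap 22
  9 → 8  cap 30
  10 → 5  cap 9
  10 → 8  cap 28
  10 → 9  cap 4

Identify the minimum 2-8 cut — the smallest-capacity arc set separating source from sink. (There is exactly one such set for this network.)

Min-cut arcs: {(0,5), (2,6), (10,5), (10,8), (10,9)} (total capacity 51)

augment #1: 2→10→8 push 28
augment #2: 2→10→9→8 push 2
augment #3: 2→0→5→4→8 push 4
augment #4: 2→0→10→9→8 push 2
augment #5: 2→6→1→4→8 push 2
augment #6: 2→6→3→4→8 push 4
augment #7: 2→0→10→5→4→8 push 9
max flow = 51; residual-reachable set from 2 gives S-side
cut edges (S→T): {(0,5), (2,6), (10,5), (10,8), (10,9)} total cap 51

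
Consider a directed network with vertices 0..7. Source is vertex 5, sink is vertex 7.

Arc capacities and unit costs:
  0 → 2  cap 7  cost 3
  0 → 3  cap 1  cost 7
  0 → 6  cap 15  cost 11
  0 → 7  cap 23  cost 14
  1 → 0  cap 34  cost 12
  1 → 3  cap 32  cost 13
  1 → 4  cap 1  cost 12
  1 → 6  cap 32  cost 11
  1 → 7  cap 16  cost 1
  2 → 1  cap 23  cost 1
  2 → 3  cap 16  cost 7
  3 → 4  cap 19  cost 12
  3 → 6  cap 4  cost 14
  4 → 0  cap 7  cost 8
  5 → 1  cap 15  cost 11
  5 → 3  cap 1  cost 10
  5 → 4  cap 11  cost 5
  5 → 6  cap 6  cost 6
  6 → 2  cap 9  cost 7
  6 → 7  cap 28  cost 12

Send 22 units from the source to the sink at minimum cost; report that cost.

Minimum cost for 22 units: 306

shortest-cost path #1: 5→1→7 push 15 @ unit cost 12 (adds 180)
shortest-cost path #2: 5→6→2→1→7 push 1 @ unit cost 15 (adds 15)
shortest-cost path #3: 5→6→7 push 5 @ unit cost 18 (adds 90)
shortest-cost path #4: 5→4→0→2→6→7 push 1 @ unit cost 21 (adds 21)
total cost = 306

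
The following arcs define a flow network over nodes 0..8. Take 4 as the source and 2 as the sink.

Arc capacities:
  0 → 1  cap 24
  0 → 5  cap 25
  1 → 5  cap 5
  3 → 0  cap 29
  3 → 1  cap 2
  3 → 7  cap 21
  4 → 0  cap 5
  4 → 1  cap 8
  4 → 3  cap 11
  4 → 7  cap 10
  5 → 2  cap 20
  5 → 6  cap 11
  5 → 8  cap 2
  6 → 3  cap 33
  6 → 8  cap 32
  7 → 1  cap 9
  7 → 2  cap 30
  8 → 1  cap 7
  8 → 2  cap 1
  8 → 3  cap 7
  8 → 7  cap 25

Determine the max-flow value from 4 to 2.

Maximum flow value: 31

augment #1: 4→7→2 bottleneck 10, total now 10
augment #2: 4→0→5→2 bottleneck 5, total now 15
augment #3: 4→1→5→2 bottleneck 5, total now 20
augment #4: 4→3→7→2 bottleneck 11, total now 31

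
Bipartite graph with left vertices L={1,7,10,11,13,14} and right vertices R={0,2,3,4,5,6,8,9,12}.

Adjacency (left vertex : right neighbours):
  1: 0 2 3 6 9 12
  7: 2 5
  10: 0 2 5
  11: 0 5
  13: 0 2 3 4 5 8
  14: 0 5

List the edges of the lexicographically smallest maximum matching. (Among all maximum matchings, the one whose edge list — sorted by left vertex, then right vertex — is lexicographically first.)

|M| = 5 (so the lex-smallest maximum matching has 5 edges)
process left vertices in ascending order; for each, take the smallest-labelled available neighbour that still permits 5 edges overall, or leave it unmatched if none does
lex-smallest matching: {1-3, 7-2, 10-0, 11-5, 13-4}

Lex-smallest maximum matching: {(1,3), (7,2), (10,0), (11,5), (13,4)}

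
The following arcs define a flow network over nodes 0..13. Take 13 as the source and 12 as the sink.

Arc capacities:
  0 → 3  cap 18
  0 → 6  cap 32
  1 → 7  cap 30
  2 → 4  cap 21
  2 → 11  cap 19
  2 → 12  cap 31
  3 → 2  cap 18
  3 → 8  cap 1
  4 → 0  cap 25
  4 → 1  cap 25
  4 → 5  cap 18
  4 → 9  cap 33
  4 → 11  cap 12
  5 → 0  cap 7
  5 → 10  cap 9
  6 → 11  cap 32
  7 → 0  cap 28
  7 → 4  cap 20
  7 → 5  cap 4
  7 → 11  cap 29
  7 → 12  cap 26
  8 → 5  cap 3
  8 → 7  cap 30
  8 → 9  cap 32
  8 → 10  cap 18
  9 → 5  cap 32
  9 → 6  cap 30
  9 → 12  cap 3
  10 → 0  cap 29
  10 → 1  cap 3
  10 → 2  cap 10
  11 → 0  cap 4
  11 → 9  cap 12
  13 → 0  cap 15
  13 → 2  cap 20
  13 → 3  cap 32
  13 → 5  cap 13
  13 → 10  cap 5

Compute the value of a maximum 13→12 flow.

augment #1: 13→2→12 bottleneck 20, total now 20
augment #2: 13→3→2→12 bottleneck 11, total now 31
augment #3: 13→3→8→7→12 bottleneck 1, total now 32
augment #4: 13→10→1→7→12 bottleneck 3, total now 35
augment #5: 13→0→6→11→9→12 bottleneck 3, total now 38
augment #6: 13→3→2→4→1→7→12 bottleneck 7, total now 45
augment #7: 13→10→2→4→1→7→12 bottleneck 2, total now 47
augment #8: 13→5→10→2→4→1→7→12 bottleneck 8, total now 55

Maximum flow value: 55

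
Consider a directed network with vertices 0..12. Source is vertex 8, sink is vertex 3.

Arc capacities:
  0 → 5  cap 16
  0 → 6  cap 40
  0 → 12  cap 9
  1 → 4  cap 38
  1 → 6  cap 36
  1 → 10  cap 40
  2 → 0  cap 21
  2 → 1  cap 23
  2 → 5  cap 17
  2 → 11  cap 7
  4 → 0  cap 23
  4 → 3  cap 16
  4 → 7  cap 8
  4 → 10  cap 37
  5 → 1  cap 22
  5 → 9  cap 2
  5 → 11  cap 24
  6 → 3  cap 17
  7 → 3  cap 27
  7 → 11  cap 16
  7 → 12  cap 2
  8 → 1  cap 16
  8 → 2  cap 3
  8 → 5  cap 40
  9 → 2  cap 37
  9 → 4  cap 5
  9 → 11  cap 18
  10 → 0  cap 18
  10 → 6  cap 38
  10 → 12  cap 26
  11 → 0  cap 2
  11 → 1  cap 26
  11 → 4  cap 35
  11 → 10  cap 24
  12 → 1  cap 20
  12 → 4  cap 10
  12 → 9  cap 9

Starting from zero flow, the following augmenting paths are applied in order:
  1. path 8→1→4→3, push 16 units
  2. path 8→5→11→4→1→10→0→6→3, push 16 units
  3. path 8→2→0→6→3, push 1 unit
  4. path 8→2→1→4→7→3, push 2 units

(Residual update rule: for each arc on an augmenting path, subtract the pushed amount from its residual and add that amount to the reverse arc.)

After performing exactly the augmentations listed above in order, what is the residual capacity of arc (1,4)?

after path 1 (8→1→4→3, push 16): res(1,4)=22
after path 2 (8→5→11→4→1→10→0→6→3, push 16): res(1,4)=38
after path 3 (8→2→0→6→3, push 1): res(1,4)=38
after path 4 (8→2→1→4→7→3, push 2): res(1,4)=36

Residual capacity of (1,4): 36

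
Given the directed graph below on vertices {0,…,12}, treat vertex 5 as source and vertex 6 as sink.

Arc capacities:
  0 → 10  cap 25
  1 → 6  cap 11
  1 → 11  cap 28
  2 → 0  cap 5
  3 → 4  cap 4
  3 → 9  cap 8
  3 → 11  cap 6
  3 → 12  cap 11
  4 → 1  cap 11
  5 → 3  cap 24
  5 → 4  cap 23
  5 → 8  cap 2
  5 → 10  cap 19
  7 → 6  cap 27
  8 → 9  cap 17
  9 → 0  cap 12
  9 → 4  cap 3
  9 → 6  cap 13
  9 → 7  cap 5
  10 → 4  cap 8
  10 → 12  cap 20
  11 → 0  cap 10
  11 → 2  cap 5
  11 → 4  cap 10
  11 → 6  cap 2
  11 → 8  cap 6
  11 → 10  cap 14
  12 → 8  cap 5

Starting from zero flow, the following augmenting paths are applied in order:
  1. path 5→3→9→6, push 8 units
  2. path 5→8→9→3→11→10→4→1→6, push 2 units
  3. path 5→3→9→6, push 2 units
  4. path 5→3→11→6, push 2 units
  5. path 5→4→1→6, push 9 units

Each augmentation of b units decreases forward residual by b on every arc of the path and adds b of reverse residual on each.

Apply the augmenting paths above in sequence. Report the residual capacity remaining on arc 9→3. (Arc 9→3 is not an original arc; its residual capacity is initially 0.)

after path 1 (5→3→9→6, push 8): res(9,3)=8
after path 2 (5→8→9→3→11→10→4→1→6, push 2): res(9,3)=6
after path 3 (5→3→9→6, push 2): res(9,3)=8
after path 4 (5→3→11→6, push 2): res(9,3)=8
after path 5 (5→4→1→6, push 9): res(9,3)=8

Residual capacity of (9,3): 8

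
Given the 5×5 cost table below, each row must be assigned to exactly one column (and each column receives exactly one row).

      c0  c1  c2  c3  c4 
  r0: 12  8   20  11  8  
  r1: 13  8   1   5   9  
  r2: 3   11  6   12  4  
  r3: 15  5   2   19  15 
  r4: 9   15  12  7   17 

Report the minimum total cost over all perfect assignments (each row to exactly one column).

Minimum assignment cost: 24

optimal assignment: row0→col4 (cost 8), row1→col2 (cost 1), row2→col0 (cost 3), row3→col1 (cost 5), row4→col3 (cost 7)
total = 8 + 1 + 3 + 5 + 7 = 24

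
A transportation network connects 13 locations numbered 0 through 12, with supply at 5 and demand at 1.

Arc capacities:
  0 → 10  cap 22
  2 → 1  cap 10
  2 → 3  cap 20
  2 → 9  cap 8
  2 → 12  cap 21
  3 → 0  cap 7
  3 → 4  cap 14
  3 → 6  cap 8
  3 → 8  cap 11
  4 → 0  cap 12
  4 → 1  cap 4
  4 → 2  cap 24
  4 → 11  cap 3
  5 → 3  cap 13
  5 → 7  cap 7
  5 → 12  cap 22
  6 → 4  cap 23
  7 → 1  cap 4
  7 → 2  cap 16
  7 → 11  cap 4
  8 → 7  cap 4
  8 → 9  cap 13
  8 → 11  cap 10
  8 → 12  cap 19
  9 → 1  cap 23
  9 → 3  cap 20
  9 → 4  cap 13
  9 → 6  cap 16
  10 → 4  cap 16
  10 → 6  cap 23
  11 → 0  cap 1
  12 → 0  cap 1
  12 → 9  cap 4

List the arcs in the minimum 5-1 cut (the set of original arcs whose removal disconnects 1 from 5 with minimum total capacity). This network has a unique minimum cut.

augment #1: 5→7→1 push 4
augment #2: 5→3→4→1 push 4
augment #3: 5→7→2→1 push 3
augment #4: 5→12→9→1 push 4
augment #5: 5→3→4→2→1 push 7
augment #6: 5→3→8→9→1 push 2
augment #7: 5→12→0→10→4→2→9→1 push 1
max flow = 25; residual-reachable set from 5 gives S-side
cut edges (S→T): {(5,3), (5,7), (12,0), (12,9)} total cap 25

Min-cut arcs: {(5,3), (5,7), (12,0), (12,9)} (total capacity 25)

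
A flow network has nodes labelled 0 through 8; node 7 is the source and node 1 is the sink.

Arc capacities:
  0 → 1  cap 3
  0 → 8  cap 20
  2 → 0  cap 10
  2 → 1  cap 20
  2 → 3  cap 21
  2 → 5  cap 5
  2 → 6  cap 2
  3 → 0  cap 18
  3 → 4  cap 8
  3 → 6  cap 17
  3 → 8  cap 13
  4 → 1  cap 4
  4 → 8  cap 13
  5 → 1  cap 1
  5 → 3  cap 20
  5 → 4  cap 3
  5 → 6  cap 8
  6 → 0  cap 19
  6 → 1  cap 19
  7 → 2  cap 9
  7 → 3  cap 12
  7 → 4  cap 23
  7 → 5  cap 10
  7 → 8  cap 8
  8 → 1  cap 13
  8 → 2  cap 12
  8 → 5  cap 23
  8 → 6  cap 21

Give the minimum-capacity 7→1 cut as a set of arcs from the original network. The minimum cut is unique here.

augment #1: 7→2→1 push 9
augment #2: 7→4→1 push 4
augment #3: 7→5→1 push 1
augment #4: 7→8→1 push 8
augment #5: 7→3→0→1 push 3
augment #6: 7→3→6→1 push 9
augment #7: 7→4→8→1 push 5
augment #8: 7→5→6→1 push 8
augment #9: 7→4→8→2→1 push 8
augment #10: 7→5→3→6→1 push 1
max flow = 56; residual-reachable set from 7 gives S-side
cut edges (S→T): {(4,1), (4,8), (7,2), (7,3), (7,5), (7,8)} total cap 56

Min-cut arcs: {(4,1), (4,8), (7,2), (7,3), (7,5), (7,8)} (total capacity 56)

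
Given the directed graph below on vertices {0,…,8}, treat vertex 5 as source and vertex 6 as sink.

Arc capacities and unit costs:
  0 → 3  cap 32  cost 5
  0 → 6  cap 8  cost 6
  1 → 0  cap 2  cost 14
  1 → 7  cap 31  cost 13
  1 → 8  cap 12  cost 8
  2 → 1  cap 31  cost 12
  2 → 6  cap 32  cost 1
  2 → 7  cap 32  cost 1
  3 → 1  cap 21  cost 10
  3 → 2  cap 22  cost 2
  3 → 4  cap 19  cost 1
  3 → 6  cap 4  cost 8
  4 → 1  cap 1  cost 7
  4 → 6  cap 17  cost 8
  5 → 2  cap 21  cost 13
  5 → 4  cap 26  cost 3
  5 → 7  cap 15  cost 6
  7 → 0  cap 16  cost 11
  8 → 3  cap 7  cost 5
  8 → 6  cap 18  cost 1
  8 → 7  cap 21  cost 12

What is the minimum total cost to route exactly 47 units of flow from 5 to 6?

Minimum cost for 47 units: 684

shortest-cost path #1: 5→4→6 push 17 @ unit cost 11 (adds 187)
shortest-cost path #2: 5→2→6 push 21 @ unit cost 14 (adds 294)
shortest-cost path #3: 5→4→1→8→6 push 1 @ unit cost 19 (adds 19)
shortest-cost path #4: 5→7→0→6 push 8 @ unit cost 23 (adds 184)
total cost = 684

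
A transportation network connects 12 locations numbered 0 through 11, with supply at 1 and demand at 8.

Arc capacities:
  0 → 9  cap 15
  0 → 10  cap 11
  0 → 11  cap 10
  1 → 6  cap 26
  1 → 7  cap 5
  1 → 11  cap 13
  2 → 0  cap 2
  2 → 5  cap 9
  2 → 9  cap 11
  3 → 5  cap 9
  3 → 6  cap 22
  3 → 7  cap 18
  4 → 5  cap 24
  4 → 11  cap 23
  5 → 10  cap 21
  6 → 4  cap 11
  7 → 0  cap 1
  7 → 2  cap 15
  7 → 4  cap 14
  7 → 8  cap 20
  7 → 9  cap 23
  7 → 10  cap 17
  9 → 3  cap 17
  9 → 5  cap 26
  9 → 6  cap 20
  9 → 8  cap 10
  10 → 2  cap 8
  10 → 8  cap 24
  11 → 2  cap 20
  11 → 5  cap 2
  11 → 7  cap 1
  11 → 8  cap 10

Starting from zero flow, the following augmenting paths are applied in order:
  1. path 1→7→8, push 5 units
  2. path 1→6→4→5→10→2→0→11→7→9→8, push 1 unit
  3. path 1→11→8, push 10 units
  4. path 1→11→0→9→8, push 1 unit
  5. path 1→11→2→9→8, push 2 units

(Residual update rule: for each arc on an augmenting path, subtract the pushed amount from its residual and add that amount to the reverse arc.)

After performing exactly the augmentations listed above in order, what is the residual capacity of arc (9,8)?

Residual capacity of (9,8): 6

after path 1 (1→7→8, push 5): res(9,8)=10
after path 2 (1→6→4→5→10→2→0→11→7→9→8, push 1): res(9,8)=9
after path 3 (1→11→8, push 10): res(9,8)=9
after path 4 (1→11→0→9→8, push 1): res(9,8)=8
after path 5 (1→11→2→9→8, push 2): res(9,8)=6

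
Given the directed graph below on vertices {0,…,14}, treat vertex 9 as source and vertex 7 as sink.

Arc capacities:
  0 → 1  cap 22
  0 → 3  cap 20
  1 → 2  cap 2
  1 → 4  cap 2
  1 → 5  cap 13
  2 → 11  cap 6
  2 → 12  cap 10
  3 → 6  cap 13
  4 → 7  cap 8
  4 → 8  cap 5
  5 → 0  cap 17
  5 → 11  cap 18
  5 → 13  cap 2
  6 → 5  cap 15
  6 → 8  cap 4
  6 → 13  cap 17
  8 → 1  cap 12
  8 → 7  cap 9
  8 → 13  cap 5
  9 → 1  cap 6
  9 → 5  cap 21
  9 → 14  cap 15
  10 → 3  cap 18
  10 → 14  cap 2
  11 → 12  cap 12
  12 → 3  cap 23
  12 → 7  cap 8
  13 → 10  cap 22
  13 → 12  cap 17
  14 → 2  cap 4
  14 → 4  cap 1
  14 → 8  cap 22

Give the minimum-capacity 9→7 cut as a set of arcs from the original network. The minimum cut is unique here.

augment #1: 9→1→4→7 push 2
augment #2: 9→14→4→7 push 1
augment #3: 9→14→8→7 push 9
augment #4: 9→1→2→12→7 push 2
augment #5: 9→5→11→12→7 push 6
max flow = 20; residual-reachable set from 9 gives S-side
cut edges (S→T): {(1,4), (8,7), (12,7), (14,4)} total cap 20

Min-cut arcs: {(1,4), (8,7), (12,7), (14,4)} (total capacity 20)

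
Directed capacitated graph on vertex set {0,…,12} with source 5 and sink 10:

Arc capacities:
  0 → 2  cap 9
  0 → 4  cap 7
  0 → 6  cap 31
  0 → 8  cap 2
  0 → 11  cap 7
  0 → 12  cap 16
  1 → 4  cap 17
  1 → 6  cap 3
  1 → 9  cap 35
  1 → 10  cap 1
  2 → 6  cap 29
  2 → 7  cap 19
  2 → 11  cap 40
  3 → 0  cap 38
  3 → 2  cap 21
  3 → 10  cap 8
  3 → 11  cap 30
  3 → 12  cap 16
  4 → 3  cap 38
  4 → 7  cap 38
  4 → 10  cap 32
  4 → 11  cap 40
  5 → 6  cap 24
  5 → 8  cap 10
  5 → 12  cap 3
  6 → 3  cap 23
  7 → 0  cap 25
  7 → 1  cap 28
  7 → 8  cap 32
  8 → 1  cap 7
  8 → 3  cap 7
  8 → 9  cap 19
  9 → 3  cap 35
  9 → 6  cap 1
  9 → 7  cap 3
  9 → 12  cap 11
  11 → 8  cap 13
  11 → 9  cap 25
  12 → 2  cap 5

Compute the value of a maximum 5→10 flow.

Maximum flow value: 33

augment #1: 5→6→3→10 bottleneck 8, total now 8
augment #2: 5→8→1→10 bottleneck 1, total now 9
augment #3: 5→8→1→4→10 bottleneck 6, total now 15
augment #4: 5→6→3→0→4→10 bottleneck 7, total now 22
augment #5: 5→8→9→7→1→4→10 bottleneck 3, total now 25
augment #6: 5→12→2→7→1→4→10 bottleneck 3, total now 28
augment #7: 5→6→3→2→7→1→4→10 bottleneck 5, total now 33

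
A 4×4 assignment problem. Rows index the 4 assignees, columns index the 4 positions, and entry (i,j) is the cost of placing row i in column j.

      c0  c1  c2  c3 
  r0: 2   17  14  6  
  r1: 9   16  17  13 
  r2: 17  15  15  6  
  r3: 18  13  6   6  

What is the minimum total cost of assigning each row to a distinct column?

optimal assignment: row0→col0 (cost 2), row1→col1 (cost 16), row2→col3 (cost 6), row3→col2 (cost 6)
total = 2 + 16 + 6 + 6 = 30

Minimum assignment cost: 30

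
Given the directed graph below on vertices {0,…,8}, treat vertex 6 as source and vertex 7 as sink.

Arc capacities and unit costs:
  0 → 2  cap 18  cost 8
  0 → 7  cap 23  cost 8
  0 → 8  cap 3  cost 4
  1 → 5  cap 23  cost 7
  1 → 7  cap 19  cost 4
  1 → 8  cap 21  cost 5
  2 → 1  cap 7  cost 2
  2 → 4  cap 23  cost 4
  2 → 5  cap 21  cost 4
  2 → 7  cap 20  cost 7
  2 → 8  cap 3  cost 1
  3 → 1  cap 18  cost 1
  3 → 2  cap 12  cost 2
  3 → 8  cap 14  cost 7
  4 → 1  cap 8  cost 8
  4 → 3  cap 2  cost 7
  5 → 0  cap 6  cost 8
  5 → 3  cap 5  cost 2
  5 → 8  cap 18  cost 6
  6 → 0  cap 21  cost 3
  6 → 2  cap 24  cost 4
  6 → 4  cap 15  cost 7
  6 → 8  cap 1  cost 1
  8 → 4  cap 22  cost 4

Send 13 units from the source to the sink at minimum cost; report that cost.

Minimum cost for 13 units: 136

shortest-cost path #1: 6→2→1→7 push 7 @ unit cost 10 (adds 70)
shortest-cost path #2: 6→0→7 push 6 @ unit cost 11 (adds 66)
total cost = 136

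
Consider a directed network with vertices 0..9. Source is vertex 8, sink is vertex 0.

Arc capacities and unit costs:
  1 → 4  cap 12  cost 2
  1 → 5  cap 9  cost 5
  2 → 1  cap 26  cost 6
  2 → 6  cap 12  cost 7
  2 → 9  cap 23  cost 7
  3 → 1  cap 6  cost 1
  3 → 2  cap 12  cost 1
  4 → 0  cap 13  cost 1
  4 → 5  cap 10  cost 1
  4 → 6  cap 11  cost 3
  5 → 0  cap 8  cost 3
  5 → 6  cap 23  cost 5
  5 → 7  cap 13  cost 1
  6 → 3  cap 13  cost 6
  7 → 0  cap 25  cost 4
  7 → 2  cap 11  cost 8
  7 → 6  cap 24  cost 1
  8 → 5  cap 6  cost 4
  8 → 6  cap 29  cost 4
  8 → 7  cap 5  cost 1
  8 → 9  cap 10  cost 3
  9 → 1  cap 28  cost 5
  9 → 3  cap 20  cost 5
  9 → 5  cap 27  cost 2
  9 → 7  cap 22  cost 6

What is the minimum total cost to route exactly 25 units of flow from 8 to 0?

shortest-cost path #1: 8→7→0 push 5 @ unit cost 5 (adds 25)
shortest-cost path #2: 8→5→0 push 6 @ unit cost 7 (adds 42)
shortest-cost path #3: 8→9→5→0 push 2 @ unit cost 8 (adds 16)
shortest-cost path #4: 8→9→5→7→0 push 8 @ unit cost 10 (adds 80)
shortest-cost path #5: 8→6→3→1→4→0 push 4 @ unit cost 14 (adds 56)
total cost = 219

Minimum cost for 25 units: 219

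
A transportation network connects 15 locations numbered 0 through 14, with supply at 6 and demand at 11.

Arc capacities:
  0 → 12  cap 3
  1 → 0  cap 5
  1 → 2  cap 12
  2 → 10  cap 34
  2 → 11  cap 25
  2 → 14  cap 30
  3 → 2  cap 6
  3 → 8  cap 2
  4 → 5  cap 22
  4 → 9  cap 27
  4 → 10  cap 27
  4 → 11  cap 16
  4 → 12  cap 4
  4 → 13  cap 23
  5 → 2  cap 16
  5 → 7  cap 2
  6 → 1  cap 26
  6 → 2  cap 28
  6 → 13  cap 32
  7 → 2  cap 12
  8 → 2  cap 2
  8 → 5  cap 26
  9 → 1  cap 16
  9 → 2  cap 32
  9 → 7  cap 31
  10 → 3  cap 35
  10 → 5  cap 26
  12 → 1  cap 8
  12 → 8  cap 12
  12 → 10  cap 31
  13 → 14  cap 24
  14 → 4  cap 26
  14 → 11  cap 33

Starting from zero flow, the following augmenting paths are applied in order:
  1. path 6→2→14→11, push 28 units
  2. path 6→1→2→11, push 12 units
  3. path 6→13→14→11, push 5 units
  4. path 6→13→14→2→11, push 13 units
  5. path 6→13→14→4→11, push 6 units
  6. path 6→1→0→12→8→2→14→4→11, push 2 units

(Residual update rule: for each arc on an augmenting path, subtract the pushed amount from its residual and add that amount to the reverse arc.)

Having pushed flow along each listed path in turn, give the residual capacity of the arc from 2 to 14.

Residual capacity of (2,14): 13

after path 1 (6→2→14→11, push 28): res(2,14)=2
after path 2 (6→1→2→11, push 12): res(2,14)=2
after path 3 (6→13→14→11, push 5): res(2,14)=2
after path 4 (6→13→14→2→11, push 13): res(2,14)=15
after path 5 (6→13→14→4→11, push 6): res(2,14)=15
after path 6 (6→1→0→12→8→2→14→4→11, push 2): res(2,14)=13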